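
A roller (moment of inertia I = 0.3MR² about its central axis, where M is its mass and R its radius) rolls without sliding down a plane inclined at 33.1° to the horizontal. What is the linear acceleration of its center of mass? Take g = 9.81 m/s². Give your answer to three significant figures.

a ≈ 4.12 m/s²

For this body I = 0.3MR², i.e. k = I/(MR²) = 0.3.
Translational: Mg sinθ − f = Ma. Rotational about the CM: fR = Iα = kMRa, so f = kMa.
Eliminating f: Mg sinθ = (1+k)Ma, so a = g sinθ/(1+k) = 9.81 × sin33.1° / 1.3 ≈ 4.12 m/s².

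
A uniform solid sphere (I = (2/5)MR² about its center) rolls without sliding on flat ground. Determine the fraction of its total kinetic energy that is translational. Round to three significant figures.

fraction ≈ 0.714

For this body I = (2/5)MR², i.e. k = I/(MR²) = 0.4.
With ω = v/R, KE_trans = ½Mv² and KE_rot = ½Iω² = ½kMv², so KE_total = ½(1+k)Mv².
The translational fraction is therefore 1/(1+k) = 1/1.4 ≈ 0.714.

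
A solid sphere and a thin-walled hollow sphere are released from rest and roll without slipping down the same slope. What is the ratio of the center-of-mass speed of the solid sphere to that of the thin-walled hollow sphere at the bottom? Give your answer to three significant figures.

v_ratio ≈ 1.09

Each satisfies Mgh = ½(1+k)Mv² with k = I/(MR²), so v ∝ 1/√(1+k).
For the solid sphere k = 0.4; for the thin-walled hollow sphere k = 2/3.
v₁/v₂ = √((1+k₂)/(1+k₁)) = √(1.667/1.4) ≈ 1.09.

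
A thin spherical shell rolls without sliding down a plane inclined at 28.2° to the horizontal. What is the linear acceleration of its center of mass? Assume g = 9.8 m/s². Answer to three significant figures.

a ≈ 2.78 m/s²

The moment of inertia is (2/3)MR², giving k ≡ I/(MR²) = 2/3.
Translational: Mg sinθ − f = Ma. Rotational about the CM: fR = Iα = kMRa, so f = kMa.
Eliminating f: Mg sinθ = (1+k)Ma, so a = g sinθ/(1+k) = 9.8 × sin28.2° / 1.667 ≈ 2.78 m/s².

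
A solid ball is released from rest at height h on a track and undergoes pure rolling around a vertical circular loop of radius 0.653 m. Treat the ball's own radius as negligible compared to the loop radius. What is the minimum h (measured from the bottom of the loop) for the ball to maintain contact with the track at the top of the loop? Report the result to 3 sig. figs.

With I = (2/5)MR², the ratio k = I/(MR²) is 0.4.
At the top, contact is just lost when gravity alone supplies the centripetal force: Mg = Mv_top²/r, i.e. v_top² = gr.
With ω = v/R, the kinetic energy at speed v is ½(1+k)Mv² = (7/10)Mv².
Energy conservation from release (height h) to the top (height 2r): Mgh = Mg(2r) + (7/10)M·gr.
Thus h_min = 2r + (1+k)r/2 = r(2 + 1.4/2) = 0.653 × 2.7 ≈ 1.76 m.

h_min ≈ 1.76 m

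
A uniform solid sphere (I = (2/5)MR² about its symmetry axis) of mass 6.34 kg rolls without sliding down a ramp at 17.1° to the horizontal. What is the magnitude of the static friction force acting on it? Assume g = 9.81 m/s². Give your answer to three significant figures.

f ≈ 5.23 N

Here I = (2/5)MR², so the shape factor k = I/(MR²) = 0.4.
Translational: Mg sinθ − f = Ma. Rotational about the CM: fR = Iα = kMRa, so f = kMa.
Combining, a = g sinθ/(1+k) and f = kMa = kMg sinθ/(1+k).
f = 0.4 × 6.34 × 9.81 × sin17.1° / 1.4 ≈ 5.23 N.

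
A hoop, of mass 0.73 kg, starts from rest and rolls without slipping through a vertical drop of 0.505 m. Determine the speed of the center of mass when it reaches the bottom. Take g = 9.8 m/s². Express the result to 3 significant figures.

v ≈ 2.22 m/s

With I = MR², the ratio k = I/(MR²) is 1.
Pure rolling means v = ωR; then KE = ½Mv² + ½I(v/R)² = ½(1+k)Mv² = Mv².
Energy conservation: Mgh = Mv², so v = √(2gh/(1+k)) = √(2 × 9.8 × 0.505 / 2) ≈ 2.22 m/s.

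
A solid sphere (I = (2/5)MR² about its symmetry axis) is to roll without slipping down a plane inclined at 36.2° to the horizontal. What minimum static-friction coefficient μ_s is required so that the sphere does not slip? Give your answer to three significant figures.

The moment of inertia is (2/5)MR², giving k ≡ I/(MR²) = 0.4.
Translational: Mg sinθ − f = Ma. Rotational about the CM: fR = Iα = kMRa, so f = kMa.
These give a = g sinθ/(1+k) and the required friction f = kMg sinθ/(1+k).
With N = Mg cosθ, the no-slip condition f ≤ μN gives μ_min = f/N = k tanθ/(1+k).
μ_min = 0.4 × tan36.2° / 1.4 ≈ 0.209.

μ_min ≈ 0.209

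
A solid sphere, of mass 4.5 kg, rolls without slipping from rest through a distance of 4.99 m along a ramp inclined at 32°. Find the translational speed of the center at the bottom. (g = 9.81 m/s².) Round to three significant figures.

The moment of inertia is (2/5)MR², giving k ≡ I/(MR²) = 0.4.
Rolling without slipping gives ω = v/R, so the total kinetic energy is ½Mv² + ½Iω² = ½(1+k)Mv² = (7/10)Mv².
The vertical drop is h = L sinθ = 4.99 × sin32° = 2.644 m.
Setting Mgh = (7/10)Mv² gives v = √(2gh/(1+k)) = √(2·9.81·2.644/1.4) ≈ 6.09 m/s.

v ≈ 6.09 m/s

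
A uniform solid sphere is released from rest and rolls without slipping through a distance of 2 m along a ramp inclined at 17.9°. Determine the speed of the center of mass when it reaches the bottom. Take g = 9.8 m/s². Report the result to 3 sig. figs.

v ≈ 2.93 m/s

The moment of inertia is (2/5)MR², giving k ≡ I/(MR²) = 0.4.
Since it rolls without slipping, ω = v/R and KE = ½Mv² + ½Iω² = ½(1+k)Mv² = (7/10)Mv².
The vertical drop is h = L sinθ = 2 × sin17.9° = 0.6147 m.
Energy conservation: Mgh = (7/10)Mv², so v = √(2gh/(1+k)) = √(2 × 9.8 × 0.6147 / 1.4) ≈ 2.93 m/s.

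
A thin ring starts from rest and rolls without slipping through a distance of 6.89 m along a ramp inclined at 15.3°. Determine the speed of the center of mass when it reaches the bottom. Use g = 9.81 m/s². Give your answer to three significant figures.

With I = MR², the ratio k = I/(MR²) is 1.
Pure rolling means v = ωR; then KE = ½Mv² + ½I(v/R)² = ½(1+k)Mv² = Mv².
The vertical drop is h = L sinθ = 6.89 × sin15.3° = 1.818 m.
Setting Mgh = Mv² gives v = √(2gh/(1+k)) = √(2·9.81·1.818/2) ≈ 4.22 m/s.

v ≈ 4.22 m/s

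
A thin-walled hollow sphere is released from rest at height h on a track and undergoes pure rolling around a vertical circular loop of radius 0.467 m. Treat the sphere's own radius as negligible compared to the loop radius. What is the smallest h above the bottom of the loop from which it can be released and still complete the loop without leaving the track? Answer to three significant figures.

h_min ≈ 1.32 m

The moment of inertia is (2/3)MR², giving k ≡ I/(MR²) = 2/3.
At the top, contact is just lost when gravity alone supplies the centripetal force: Mg = Mv_top²/r, i.e. v_top² = gr.
With ω = v/R, the kinetic energy at speed v is ½(1+k)Mv² = (5/6)Mv².
Energy conservation from release (height h) to the top (height 2r): Mgh = Mg(2r) + (5/6)M·gr.
Thus h_min = 2r + (1+k)r/2 = r(2 + 1.667/2) = 0.467 × 2.833 ≈ 1.32 m.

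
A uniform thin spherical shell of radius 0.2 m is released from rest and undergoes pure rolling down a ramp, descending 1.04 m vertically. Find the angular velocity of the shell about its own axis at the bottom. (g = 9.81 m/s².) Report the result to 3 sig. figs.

ω ≈ 17.5 rad/s

With I = (2/3)MR², the ratio k = I/(MR²) is 2/3.
The rolling condition ω = v/R makes the rotational term ½I(v/R)² = ½kMv², so KE_total = ½(1+k)Mv² = (5/6)Mv².
Energy conservation Mgh = ½(1+k)Mv² gives v = √(2gh/(1+k)) = √(2 × 9.81 × 1.04 / 1.667) = 3.499 m/s.
Then ω = v/R = 3.499 / 0.2 ≈ 17.5 rad/s.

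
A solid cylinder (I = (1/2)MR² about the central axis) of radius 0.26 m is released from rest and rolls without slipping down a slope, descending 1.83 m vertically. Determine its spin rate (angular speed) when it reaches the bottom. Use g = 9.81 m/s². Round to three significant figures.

ω ≈ 18.8 rad/s

The moment of inertia is (1/2)MR², giving k ≡ I/(MR²) = 0.5.
Since it rolls without slipping, ω = v/R and KE = ½Mv² + ½Iω² = ½(1+k)Mv² = (3/4)Mv².
Energy conservation Mgh = ½(1+k)Mv² gives v = √(2gh/(1+k)) = √(2 × 9.81 × 1.83 / 1.5) = 4.892 m/s.
Then ω = v/R = 4.892 / 0.26 ≈ 18.8 rad/s.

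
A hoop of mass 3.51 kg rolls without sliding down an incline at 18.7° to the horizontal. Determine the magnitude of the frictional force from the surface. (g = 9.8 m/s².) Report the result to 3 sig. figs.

For this body I = MR², i.e. k = I/(MR²) = 1.
Translational: Mg sinθ − f = Ma. Rotational about the CM: fR = Iα = kMRa, so f = kMa.
Combining, a = g sinθ/(1+k) and f = kMa = kMg sinθ/(1+k).
f = 1 × 3.51 × 9.8 × sin18.7° / 2 ≈ 5.51 N.

f ≈ 5.51 N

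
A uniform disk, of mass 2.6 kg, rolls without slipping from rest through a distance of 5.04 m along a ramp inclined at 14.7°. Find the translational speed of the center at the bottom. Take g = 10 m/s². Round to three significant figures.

v ≈ 4.13 m/s

For this body I = (1/2)MR², i.e. k = I/(MR²) = 0.5.
Rolling without slipping gives ω = v/R, so the total kinetic energy is ½Mv² + ½Iω² = ½(1+k)Mv² = (3/4)Mv².
The vertical drop is h = L sinθ = 5.04 × sin14.7° = 1.279 m.
Setting Mgh = (3/4)Mv² gives v = √(2gh/(1+k)) = √(2·10·1.279/1.5) ≈ 4.13 m/s.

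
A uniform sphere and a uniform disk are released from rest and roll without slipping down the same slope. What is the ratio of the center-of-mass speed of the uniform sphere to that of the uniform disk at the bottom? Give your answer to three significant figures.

Each satisfies Mgh = ½(1+k)Mv² with k = I/(MR²), so v ∝ 1/√(1+k).
For the uniform sphere k = 0.4; for the uniform disk k = 0.5.
v₁/v₂ = √((1+k₂)/(1+k₁)) = √(1.5/1.4) ≈ 1.04.

v_ratio ≈ 1.04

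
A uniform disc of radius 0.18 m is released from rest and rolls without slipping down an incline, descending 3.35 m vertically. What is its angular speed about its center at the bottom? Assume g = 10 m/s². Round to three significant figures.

ω ≈ 37.1 rad/s

The moment of inertia is (1/2)MR², giving k ≡ I/(MR²) = 0.5.
Since it rolls without slipping, ω = v/R and KE = ½Mv² + ½Iω² = ½(1+k)Mv² = (3/4)Mv².
Energy conservation Mgh = ½(1+k)Mv² gives v = √(2gh/(1+k)) = √(2 × 10 × 3.35 / 1.5) = 6.683 m/s.
The angular speed follows from ω = v/R = 6.683/0.18 ≈ 37.1 rad/s.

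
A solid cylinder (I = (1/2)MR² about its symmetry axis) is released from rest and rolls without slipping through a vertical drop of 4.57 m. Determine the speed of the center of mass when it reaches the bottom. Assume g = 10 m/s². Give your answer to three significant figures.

v ≈ 7.81 m/s

With I = (1/2)MR², the ratio k = I/(MR²) is 0.5.
The rolling condition ω = v/R makes the rotational term ½I(v/R)² = ½kMv², so KE_total = ½(1+k)Mv² = (3/4)Mv².
Energy conservation: Mgh = (3/4)Mv², so v = √(2gh/(1+k)) = √(2 × 10 × 4.57 / 1.5) ≈ 7.81 m/s.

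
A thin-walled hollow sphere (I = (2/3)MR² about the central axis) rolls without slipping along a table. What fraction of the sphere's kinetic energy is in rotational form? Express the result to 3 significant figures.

fraction ≈ 0.400

Here I = (2/3)MR², so the shape factor k = I/(MR²) = 2/3.
Since ω = v/R, the translational part is ½Mv² and the rotational part is ½I(v/R)² = ½kMv²; the total is ½(1+k)Mv².
The rotational fraction is therefore k/(1+k) = (2/3)/1.667 ≈ 0.400.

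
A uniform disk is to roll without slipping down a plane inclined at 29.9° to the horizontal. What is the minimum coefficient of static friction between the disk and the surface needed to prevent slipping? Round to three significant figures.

The moment of inertia is (1/2)MR², giving k ≡ I/(MR²) = 0.5.
Along the incline Mg sinθ − f = Ma, and torque about the center fR = Iα = kMR²(a/R) gives f = kMa.
These give a = g sinθ/(1+k) and the required friction f = kMg sinθ/(1+k).
The normal force is N = Mg cosθ, so μ_min = f/N = k tanθ/(1+k).
μ_min = 0.5 × tan29.9° / 1.5 ≈ 0.192.

μ_min ≈ 0.192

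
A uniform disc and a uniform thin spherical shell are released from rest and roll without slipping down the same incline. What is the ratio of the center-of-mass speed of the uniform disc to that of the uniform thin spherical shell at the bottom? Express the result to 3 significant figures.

Each satisfies Mgh = ½(1+k)Mv² with k = I/(MR²), so v ∝ 1/√(1+k).
For the uniform disc k = 0.5; for the uniform thin spherical shell k = 2/3.
v₁/v₂ = √((1+k₂)/(1+k₁)) = √(1.667/1.5) ≈ 1.05.

v_ratio ≈ 1.05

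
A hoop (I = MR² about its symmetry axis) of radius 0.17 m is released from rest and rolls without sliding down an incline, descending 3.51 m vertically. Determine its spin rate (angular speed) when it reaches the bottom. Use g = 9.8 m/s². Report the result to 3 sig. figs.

With I = MR², the ratio k = I/(MR²) is 1.
Since it rolls without slipping, ω = v/R and KE = ½Mv² + ½Iω² = ½(1+k)Mv² = Mv².
Energy conservation Mgh = ½(1+k)Mv² gives v = √(2gh/(1+k)) = √(2 × 9.8 × 3.51 / 2) = 5.865 m/s.
The angular speed follows from ω = v/R = 5.865/0.17 ≈ 34.5 rad/s.

ω ≈ 34.5 rad/s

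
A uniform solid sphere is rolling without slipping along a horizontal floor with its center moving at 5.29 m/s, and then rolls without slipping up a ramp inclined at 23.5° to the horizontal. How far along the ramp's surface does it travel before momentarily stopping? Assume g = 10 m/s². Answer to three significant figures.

d ≈ 4.91 m

Here I = (2/5)MR², so the shape factor k = I/(MR²) = 0.4.
Pure rolling means v = ωR; then KE = ½Mv² + ½I(v/R)² = ½(1+k)Mv² = (7/10)Mv².
Setting this equal to Mgh gives the vertical rise h = (1+k)v₀²/(2g) = 1.4×5.29²/(2×10) = 1.959 m.
Along the incline, d = h/sinθ = 1.959/sin23.5° ≈ 4.91 m.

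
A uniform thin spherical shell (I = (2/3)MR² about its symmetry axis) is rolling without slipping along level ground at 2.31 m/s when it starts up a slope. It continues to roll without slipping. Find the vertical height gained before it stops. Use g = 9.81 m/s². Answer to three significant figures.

h ≈ 0.453 m

The moment of inertia is (2/3)MR², giving k ≡ I/(MR²) = 2/3.
Rolling without slipping gives ω = v/R, so the total kinetic energy is ½Mv² + ½Iω² = ½(1+k)Mv² = (5/6)Mv².
At the top the kinetic energy is zero, so (5/6)Mv₀² = Mgh.
Thus h = (1+k)v₀²/(2g) = 1.667 × 2.31² / (2 × 9.81) ≈ 0.453 m.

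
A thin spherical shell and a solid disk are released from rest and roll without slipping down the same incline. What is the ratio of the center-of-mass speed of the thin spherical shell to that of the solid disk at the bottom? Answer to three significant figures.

v_ratio ≈ 0.949

Each satisfies Mgh = ½(1+k)Mv² with k = I/(MR²), so v ∝ 1/√(1+k).
For the thin spherical shell k = 2/3; for the solid disk k = 0.5.
v₁/v₂ = √((1+k₂)/(1+k₁)) = √(1.5/1.667) ≈ 0.949.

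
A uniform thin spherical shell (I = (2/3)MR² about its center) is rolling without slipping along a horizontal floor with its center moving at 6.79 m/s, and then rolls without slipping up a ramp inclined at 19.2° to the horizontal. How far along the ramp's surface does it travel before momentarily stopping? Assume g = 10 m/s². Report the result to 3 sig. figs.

For this body I = (2/3)MR², i.e. k = I/(MR²) = 2/3.
Since it rolls without slipping, ω = v/R and KE = ½Mv² + ½Iω² = ½(1+k)Mv² = (5/6)Mv².
Setting this equal to Mgh gives the vertical rise h = (1+k)v₀²/(2g) = 1.667×6.79²/(2×10) = 3.842 m.
Along the incline, d = h/sinθ = 3.842/sin19.2° ≈ 11.7 m.

d ≈ 11.7 m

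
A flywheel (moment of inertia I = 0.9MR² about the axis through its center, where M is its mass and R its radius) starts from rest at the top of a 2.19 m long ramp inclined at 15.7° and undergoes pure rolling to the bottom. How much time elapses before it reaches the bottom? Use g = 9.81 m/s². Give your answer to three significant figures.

t ≈ 1.77 s

With I = 0.9MR², the ratio k = I/(MR²) is 0.9.
Along the incline Mg sinθ − f = Ma, and torque about the center fR = Iα = kMR²(a/R) gives f = kMa.
Hence a = g sinθ/(1+k) = 9.81×sin15.7°/1.9 = 1.397 m/s².
With constant a from rest, t = √(2L/a) = √(2·2.19/1.397) ≈ 1.77 s.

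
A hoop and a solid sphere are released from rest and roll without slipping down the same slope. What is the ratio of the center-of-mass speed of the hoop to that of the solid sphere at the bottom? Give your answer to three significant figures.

v_ratio ≈ 0.837

Each satisfies Mgh = ½(1+k)Mv² with k = I/(MR²), so v ∝ 1/√(1+k).
For the hoop k = 1; for the solid sphere k = 0.4.
v₁/v₂ = √((1+k₂)/(1+k₁)) = √(1.4/2) ≈ 0.837.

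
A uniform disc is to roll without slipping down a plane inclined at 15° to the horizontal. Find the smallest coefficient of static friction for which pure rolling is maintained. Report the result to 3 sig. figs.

μ_min ≈ 0.0893

With I = (1/2)MR², the ratio k = I/(MR²) is 0.5.
Along the incline Mg sinθ − f = Ma, and torque about the center fR = Iα = kMR²(a/R) gives f = kMa.
These give a = g sinθ/(1+k) and the required friction f = kMg sinθ/(1+k).
The normal force is N = Mg cosθ, so μ_min = f/N = k tanθ/(1+k).
μ_min = 0.5 × tan15° / 1.5 ≈ 0.0893.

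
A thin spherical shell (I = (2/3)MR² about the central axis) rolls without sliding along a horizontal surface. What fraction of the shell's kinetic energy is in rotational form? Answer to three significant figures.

fraction ≈ 0.400

For this body I = (2/3)MR², i.e. k = I/(MR²) = 2/3.
Since ω = v/R, the translational part is ½Mv² and the rotational part is ½I(v/R)² = ½kMv²; the total is ½(1+k)Mv².
The rotational fraction is therefore k/(1+k) = (2/3)/1.667 ≈ 0.400.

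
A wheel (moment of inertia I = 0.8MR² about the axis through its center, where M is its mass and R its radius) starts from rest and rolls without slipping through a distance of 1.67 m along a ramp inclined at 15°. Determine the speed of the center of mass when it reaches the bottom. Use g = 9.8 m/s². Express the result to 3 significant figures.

The moment of inertia is 0.8MR², giving k ≡ I/(MR²) = 0.8.
Pure rolling means v = ωR; then KE = ½Mv² + ½I(v/R)² = ½(1+k)Mv² = (9/10)Mv².
The vertical drop is h = L sinθ = 1.67 × sin15° = 0.4322 m.
Energy conservation: Mgh = (9/10)Mv², so v = √(2gh/(1+k)) = √(2 × 9.8 × 0.4322 / 1.8) ≈ 2.17 m/s.

v ≈ 2.17 m/s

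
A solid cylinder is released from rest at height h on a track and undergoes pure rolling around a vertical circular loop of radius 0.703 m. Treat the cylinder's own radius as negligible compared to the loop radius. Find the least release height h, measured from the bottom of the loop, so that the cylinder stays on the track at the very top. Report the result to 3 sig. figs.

The moment of inertia is (1/2)MR², giving k ≡ I/(MR²) = 0.5.
At the top, contact is just lost when gravity alone supplies the centripetal force: Mg = Mv_top²/r, i.e. v_top² = gr.
With ω = v/R, the kinetic energy at speed v is ½(1+k)Mv² = (3/4)Mv².
Energy conservation from release (height h) to the top (height 2r): Mgh = Mg(2r) + (3/4)M·gr.
Thus h_min = 2r + (1+k)r/2 = r(2 + 1.5/2) = 0.703 × 2.75 ≈ 1.93 m.

h_min ≈ 1.93 m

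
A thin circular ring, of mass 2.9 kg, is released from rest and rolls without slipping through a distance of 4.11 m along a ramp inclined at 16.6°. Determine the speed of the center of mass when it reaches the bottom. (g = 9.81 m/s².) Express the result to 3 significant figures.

v ≈ 3.39 m/s

Here I = MR², so the shape factor k = I/(MR²) = 1.
The rolling condition ω = v/R makes the rotational term ½I(v/R)² = ½kMv², so KE_total = ½(1+k)Mv² = Mv².
The vertical drop is h = L sinθ = 4.11 × sin16.6° = 1.174 m.
Setting Mgh = Mv² gives v = √(2gh/(1+k)) = √(2·9.81·1.174/2) ≈ 3.39 m/s.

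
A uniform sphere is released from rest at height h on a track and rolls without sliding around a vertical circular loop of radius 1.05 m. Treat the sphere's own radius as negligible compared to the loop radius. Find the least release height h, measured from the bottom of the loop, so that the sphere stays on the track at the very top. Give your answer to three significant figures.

h_min ≈ 2.84 m

Here I = (2/5)MR², so the shape factor k = I/(MR²) = 0.4.
At the top, contact is just lost when gravity alone supplies the centripetal force: Mg = Mv_top²/r, i.e. v_top² = gr.
With ω = v/R, the kinetic energy at speed v is ½(1+k)Mv² = (7/10)Mv².
Energy conservation from release (height h) to the top (height 2r): Mgh = Mg(2r) + (7/10)M·gr.
Thus h_min = 2r + (1+k)r/2 = r(2 + 1.4/2) = 1.05 × 2.7 ≈ 2.84 m.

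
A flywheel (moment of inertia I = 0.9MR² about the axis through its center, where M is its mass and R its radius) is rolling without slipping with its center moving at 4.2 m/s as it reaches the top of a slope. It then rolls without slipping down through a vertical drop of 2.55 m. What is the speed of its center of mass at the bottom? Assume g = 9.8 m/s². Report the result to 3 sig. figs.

v ≈ 6.63 m/s

Here I = 0.9MR², so the shape factor k = I/(MR²) = 0.9.
Rolling without slipping gives ω = v/R, so the total kinetic energy is ½Mv² + ½Iω² = ½(1+k)Mv² = (19/20)Mv².
Energy conservation: (19/20)Mv₀² + Mgh = (19/20)Mv², so v² = v₀² + 2gh/(1+k).
v = √(4.2² + 2×9.8×2.55/1.9) = √43.95 ≈ 6.63 m/s.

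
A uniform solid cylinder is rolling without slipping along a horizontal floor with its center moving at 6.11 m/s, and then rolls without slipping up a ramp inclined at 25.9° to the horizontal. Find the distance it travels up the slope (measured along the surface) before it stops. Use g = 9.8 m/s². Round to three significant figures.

Here I = (1/2)MR², so the shape factor k = I/(MR²) = 0.5.
The rolling condition ω = v/R makes the rotational term ½I(v/R)² = ½kMv², so KE_total = ½(1+k)Mv² = (3/4)Mv².
Setting this equal to Mgh gives the vertical rise h = (1+k)v₀²/(2g) = 1.5×6.11²/(2×9.8) = 2.857 m.
The distance along the slope is d = h/sinθ = 2.857/sin25.9° ≈ 6.54 m.

d ≈ 6.54 m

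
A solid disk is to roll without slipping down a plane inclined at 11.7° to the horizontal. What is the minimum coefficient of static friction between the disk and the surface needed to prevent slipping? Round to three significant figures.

With I = (1/2)MR², the ratio k = I/(MR²) is 0.5.
Newton's second law down the slope: Mg sinθ − f = Ma. The torque equation fR = Iα (with α = a/R) gives f = kMa.
These give a = g sinθ/(1+k) and the required friction f = kMg sinθ/(1+k).
The normal force is N = Mg cosθ, so μ_min = f/N = k tanθ/(1+k).
μ_min = 0.5 × tan11.7° / 1.5 ≈ 0.0690.

μ_min ≈ 0.0690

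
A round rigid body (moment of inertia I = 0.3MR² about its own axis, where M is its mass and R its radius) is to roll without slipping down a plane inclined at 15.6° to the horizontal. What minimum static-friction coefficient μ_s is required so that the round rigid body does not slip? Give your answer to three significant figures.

μ_min ≈ 0.0644

The moment of inertia is 0.3MR², giving k ≡ I/(MR²) = 0.3.
Newton's second law down the slope: Mg sinθ − f = Ma. The torque equation fR = Iα (with α = a/R) gives f = kMa.
These give a = g sinθ/(1+k) and the required friction f = kMg sinθ/(1+k).
The normal force is N = Mg cosθ, so μ_min = f/N = k tanθ/(1+k).
μ_min = 0.3 × tan15.6° / 1.3 ≈ 0.0644.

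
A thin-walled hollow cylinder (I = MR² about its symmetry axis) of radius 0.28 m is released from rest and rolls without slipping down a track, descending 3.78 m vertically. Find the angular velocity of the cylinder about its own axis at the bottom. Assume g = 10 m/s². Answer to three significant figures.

ω ≈ 22.0 rad/s

The moment of inertia is MR², giving k ≡ I/(MR²) = 1.
Rolling without slipping gives ω = v/R, so the total kinetic energy is ½Mv² + ½Iω² = ½(1+k)Mv² = Mv².
Energy conservation Mgh = ½(1+k)Mv² gives v = √(2gh/(1+k)) = √(2 × 10 × 3.78 / 2) = 6.148 m/s.
Then ω = v/R = 6.148 / 0.28 ≈ 22.0 rad/s.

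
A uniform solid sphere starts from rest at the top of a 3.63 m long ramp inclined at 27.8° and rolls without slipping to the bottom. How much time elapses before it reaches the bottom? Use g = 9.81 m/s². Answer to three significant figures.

For this body I = (2/5)MR², i.e. k = I/(MR²) = 0.4.
Along the incline Mg sinθ − f = Ma, and torque about the center fR = Iα = kMR²(a/R) gives f = kMa.
Hence a = g sinθ/(1+k) = 9.81×sin27.8°/1.4 = 3.268 m/s².
With constant a from rest, t = √(2L/a) = √(2·3.63/3.268) ≈ 1.49 s.

t ≈ 1.49 s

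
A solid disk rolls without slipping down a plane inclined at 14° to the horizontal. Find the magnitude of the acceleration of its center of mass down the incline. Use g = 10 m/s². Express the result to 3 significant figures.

a ≈ 1.61 m/s²

With I = (1/2)MR², the ratio k = I/(MR²) is 0.5.
Along the incline Mg sinθ − f = Ma, and torque about the center fR = Iα = kMR²(a/R) gives f = kMa.
Eliminating f: Mg sinθ = (1+k)Ma, so a = g sinθ/(1+k) = 10 × sin14° / 1.5 ≈ 1.61 m/s².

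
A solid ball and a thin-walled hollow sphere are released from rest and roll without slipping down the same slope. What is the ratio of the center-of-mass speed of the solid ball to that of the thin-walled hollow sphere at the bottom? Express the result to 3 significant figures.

Each satisfies Mgh = ½(1+k)Mv² with k = I/(MR²), so v ∝ 1/√(1+k).
For the solid ball k = 0.4; for the thin-walled hollow sphere k = 2/3.
v₁/v₂ = √((1+k₂)/(1+k₁)) = √(1.667/1.4) ≈ 1.09.

v_ratio ≈ 1.09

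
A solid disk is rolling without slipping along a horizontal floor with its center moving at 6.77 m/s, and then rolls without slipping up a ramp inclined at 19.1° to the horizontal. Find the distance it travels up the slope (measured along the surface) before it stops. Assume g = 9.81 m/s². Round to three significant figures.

For this body I = (1/2)MR², i.e. k = I/(MR²) = 0.5.
The rolling condition ω = v/R makes the rotational term ½I(v/R)² = ½kMv², so KE_total = ½(1+k)Mv² = (3/4)Mv².
Setting this equal to Mgh gives the vertical rise h = (1+k)v₀²/(2g) = 1.5×6.77²/(2×9.81) = 3.504 m.
The distance along the slope is d = h/sinθ = 3.504/sin19.1° ≈ 10.7 m.

d ≈ 10.7 m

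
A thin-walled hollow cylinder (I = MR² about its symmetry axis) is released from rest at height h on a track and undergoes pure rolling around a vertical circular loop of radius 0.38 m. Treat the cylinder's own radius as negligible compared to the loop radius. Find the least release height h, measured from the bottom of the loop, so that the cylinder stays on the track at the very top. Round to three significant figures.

The moment of inertia is MR², giving k ≡ I/(MR²) = 1.
At the top of the loop, the minimum-contact condition is Mg = Mv_top²/r, so v_top² = gr.
With ω = v/R, the kinetic energy at speed v is ½(1+k)Mv² = Mv².
Energy conservation from release (height h) to the top (height 2r): Mgh = Mg(2r) + M·gr.
Thus h_min = 2r + (1+k)r/2 = r(2 + 2/2) = 0.38 × 3 ≈ 1.14 m.

h_min ≈ 1.14 m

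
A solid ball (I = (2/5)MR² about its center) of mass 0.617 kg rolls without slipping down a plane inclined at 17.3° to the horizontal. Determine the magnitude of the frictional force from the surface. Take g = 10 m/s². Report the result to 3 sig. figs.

With I = (2/5)MR², the ratio k = I/(MR²) is 0.4.
Newton's second law down the slope: Mg sinθ − f = Ma. The torque equation fR = Iα (with α = a/R) gives f = kMa.
Combining, a = g sinθ/(1+k) and f = kMa = kMg sinθ/(1+k).
f = 0.4 × 0.617 × 10 × sin17.3° / 1.4 ≈ 0.524 N.

f ≈ 0.524 N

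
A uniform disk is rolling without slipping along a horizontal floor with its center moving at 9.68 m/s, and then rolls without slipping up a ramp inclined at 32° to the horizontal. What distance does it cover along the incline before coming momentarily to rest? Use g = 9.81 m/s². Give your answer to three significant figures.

For this body I = (1/2)MR², i.e. k = I/(MR²) = 0.5.
The rolling condition ω = v/R makes the rotational term ½I(v/R)² = ½kMv², so KE_total = ½(1+k)Mv² = (3/4)Mv².
Setting this equal to Mgh gives the vertical rise h = (1+k)v₀²/(2g) = 1.5×9.68²/(2×9.81) = 7.164 m.
Along the incline, d = h/sinθ = 7.164/sin32° ≈ 13.5 m.

d ≈ 13.5 m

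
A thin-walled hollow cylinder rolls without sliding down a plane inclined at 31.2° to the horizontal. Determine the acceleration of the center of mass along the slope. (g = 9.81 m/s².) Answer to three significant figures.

For this body I = MR², i.e. k = I/(MR²) = 1.
Along the incline Mg sinθ − f = Ma, and torque about the center fR = Iα = kMR²(a/R) gives f = kMa.
Eliminating f: Mg sinθ = (1+k)Ma, so a = g sinθ/(1+k) = 9.81 × sin31.2° / 2 ≈ 2.54 m/s².

a ≈ 2.54 m/s²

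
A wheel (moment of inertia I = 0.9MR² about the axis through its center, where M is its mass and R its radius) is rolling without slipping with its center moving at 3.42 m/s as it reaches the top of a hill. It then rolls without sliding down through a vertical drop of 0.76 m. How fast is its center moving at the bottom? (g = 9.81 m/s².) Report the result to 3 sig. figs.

v ≈ 4.42 m/s

With I = 0.9MR², the ratio k = I/(MR²) is 0.9.
Rolling without slipping gives ω = v/R, so the total kinetic energy is ½Mv² + ½Iω² = ½(1+k)Mv² = (19/20)Mv².
Energy conservation: (19/20)Mv₀² + Mgh = (19/20)Mv², so v² = v₀² + 2gh/(1+k).
v = √(3.42² + 2×9.81×0.76/1.9) = √19.54 ≈ 4.42 m/s.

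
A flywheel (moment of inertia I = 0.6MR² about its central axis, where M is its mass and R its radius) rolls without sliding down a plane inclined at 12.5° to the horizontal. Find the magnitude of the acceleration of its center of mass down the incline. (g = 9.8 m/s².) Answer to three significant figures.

For this body I = 0.6MR², i.e. k = I/(MR²) = 0.6.
Along the incline Mg sinθ − f = Ma, and torque about the center fR = Iα = kMR²(a/R) gives f = kMa.
Eliminating f: Mg sinθ = (1+k)Ma, so a = g sinθ/(1+k) = 9.8 × sin12.5° / 1.6 ≈ 1.33 m/s².

a ≈ 1.33 m/s²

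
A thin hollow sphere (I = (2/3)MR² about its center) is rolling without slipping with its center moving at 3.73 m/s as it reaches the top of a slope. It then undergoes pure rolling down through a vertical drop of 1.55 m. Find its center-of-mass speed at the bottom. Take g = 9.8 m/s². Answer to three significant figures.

v ≈ 5.67 m/s

Here I = (2/3)MR², so the shape factor k = I/(MR²) = 2/3.
Rolling without slipping gives ω = v/R, so the total kinetic energy is ½Mv² + ½Iω² = ½(1+k)Mv² = (5/6)Mv².
Conserving energy between top and bottom: (5/6)Mv² = (5/6)Mv₀² + Mgh, hence v² = v₀² + 2gh/(1+k).
v = √(3.73² + 2×9.8×1.55/1.667) = √32.14 ≈ 5.67 m/s.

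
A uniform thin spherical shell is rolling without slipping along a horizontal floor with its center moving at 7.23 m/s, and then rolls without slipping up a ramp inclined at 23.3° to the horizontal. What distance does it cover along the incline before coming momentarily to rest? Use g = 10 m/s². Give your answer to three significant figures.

Here I = (2/3)MR², so the shape factor k = I/(MR²) = 2/3.
Since it rolls without slipping, ω = v/R and KE = ½Mv² + ½Iω² = ½(1+k)Mv² = (5/6)Mv².
Setting this equal to Mgh gives the vertical rise h = (1+k)v₀²/(2g) = 1.667×7.23²/(2×10) = 4.356 m.
The distance along the slope is d = h/sinθ = 4.356/sin23.3° ≈ 11.0 m.

d ≈ 11.0 m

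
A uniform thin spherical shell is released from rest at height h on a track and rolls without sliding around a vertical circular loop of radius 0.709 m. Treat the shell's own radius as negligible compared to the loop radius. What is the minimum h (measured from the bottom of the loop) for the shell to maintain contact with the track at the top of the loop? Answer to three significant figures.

h_min ≈ 2.01 m

The moment of inertia is (2/3)MR², giving k ≡ I/(MR²) = 2/3.
At the top, contact is just lost when gravity alone supplies the centripetal force: Mg = Mv_top²/r, i.e. v_top² = gr.
With ω = v/R, the kinetic energy at speed v is ½(1+k)Mv² = (5/6)Mv².
Energy conservation from release (height h) to the top (height 2r): Mgh = Mg(2r) + (5/6)M·gr.
Thus h_min = 2r + (1+k)r/2 = r(2 + 1.667/2) = 0.709 × 2.833 ≈ 2.01 m.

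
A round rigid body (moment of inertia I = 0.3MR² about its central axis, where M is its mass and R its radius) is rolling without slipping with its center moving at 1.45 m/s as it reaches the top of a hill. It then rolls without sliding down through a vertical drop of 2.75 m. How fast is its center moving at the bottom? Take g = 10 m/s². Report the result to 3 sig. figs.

v ≈ 6.66 m/s

The moment of inertia is 0.3MR², giving k ≡ I/(MR²) = 0.3.
Rolling without slipping gives ω = v/R, so the total kinetic energy is ½Mv² + ½Iω² = ½(1+k)Mv² = (13/20)Mv².
Conserving energy between top and bottom: (13/20)Mv² = (13/20)Mv₀² + Mgh, hence v² = v₀² + 2gh/(1+k).
v = √(1.45² + 2×10×2.75/1.3) = √44.41 ≈ 6.66 m/s.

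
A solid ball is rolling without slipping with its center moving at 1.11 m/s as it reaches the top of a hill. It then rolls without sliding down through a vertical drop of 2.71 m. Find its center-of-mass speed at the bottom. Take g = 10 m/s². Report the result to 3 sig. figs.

v ≈ 6.32 m/s

The moment of inertia is (2/5)MR², giving k ≡ I/(MR²) = 0.4.
The rolling condition ω = v/R makes the rotational term ½I(v/R)² = ½kMv², so KE_total = ½(1+k)Mv² = (7/10)Mv².
Energy conservation: (7/10)Mv₀² + Mgh = (7/10)Mv², so v² = v₀² + 2gh/(1+k).
v = √(1.11² + 2×10×2.71/1.4) = √39.95 ≈ 6.32 m/s.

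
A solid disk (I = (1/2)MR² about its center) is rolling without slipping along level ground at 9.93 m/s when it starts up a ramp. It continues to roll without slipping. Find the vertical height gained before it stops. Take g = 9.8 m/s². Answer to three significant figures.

h ≈ 7.55 m

For this body I = (1/2)MR², i.e. k = I/(MR²) = 0.5.
The rolling condition ω = v/R makes the rotational term ½I(v/R)² = ½kMv², so KE_total = ½(1+k)Mv² = (3/4)Mv².
At the top the kinetic energy is zero, so (3/4)Mv₀² = Mgh.
Thus h = (1+k)v₀²/(2g) = 1.5 × 9.93² / (2 × 9.8) ≈ 7.55 m.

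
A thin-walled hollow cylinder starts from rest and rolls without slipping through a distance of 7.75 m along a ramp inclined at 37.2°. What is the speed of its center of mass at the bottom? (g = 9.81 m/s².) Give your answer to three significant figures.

v ≈ 6.78 m/s

The moment of inertia is MR², giving k ≡ I/(MR²) = 1.
Pure rolling means v = ωR; then KE = ½Mv² + ½I(v/R)² = ½(1+k)Mv² = Mv².
The vertical drop is h = L sinθ = 7.75 × sin37.2° = 4.686 m.
Setting Mgh = Mv² gives v = √(2gh/(1+k)) = √(2·9.81·4.686/2) ≈ 6.78 m/s.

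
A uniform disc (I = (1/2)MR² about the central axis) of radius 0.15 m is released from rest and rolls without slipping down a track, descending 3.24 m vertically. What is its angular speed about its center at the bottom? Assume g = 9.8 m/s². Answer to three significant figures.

With I = (1/2)MR², the ratio k = I/(MR²) is 0.5.
Since it rolls without slipping, ω = v/R and KE = ½Mv² + ½Iω² = ½(1+k)Mv² = (3/4)Mv².
Energy conservation Mgh = ½(1+k)Mv² gives v = √(2gh/(1+k)) = √(2 × 9.8 × 3.24 / 1.5) = 6.507 m/s.
Then ω = v/R = 6.507 / 0.15 ≈ 43.4 rad/s.

ω ≈ 43.4 rad/s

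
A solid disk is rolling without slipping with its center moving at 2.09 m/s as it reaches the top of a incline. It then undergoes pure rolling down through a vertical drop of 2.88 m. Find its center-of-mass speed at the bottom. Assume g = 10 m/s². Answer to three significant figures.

For this body I = (1/2)MR², i.e. k = I/(MR²) = 0.5.
The rolling condition ω = v/R makes the rotational term ½I(v/R)² = ½kMv², so KE_total = ½(1+k)Mv² = (3/4)Mv².
Conserving energy between top and bottom: (3/4)Mv² = (3/4)Mv₀² + Mgh, hence v² = v₀² + 2gh/(1+k).
v = √(2.09² + 2×10×2.88/1.5) = √42.77 ≈ 6.54 m/s.

v ≈ 6.54 m/s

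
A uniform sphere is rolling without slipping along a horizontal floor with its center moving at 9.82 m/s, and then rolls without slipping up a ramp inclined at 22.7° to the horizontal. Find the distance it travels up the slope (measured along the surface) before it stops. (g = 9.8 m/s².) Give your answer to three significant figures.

d ≈ 17.8 m

Here I = (2/5)MR², so the shape factor k = I/(MR²) = 0.4.
The rolling condition ω = v/R makes the rotational term ½I(v/R)² = ½kMv², so KE_total = ½(1+k)Mv² = (7/10)Mv².
Setting this equal to Mgh gives the vertical rise h = (1+k)v₀²/(2g) = 1.4×9.82²/(2×9.8) = 6.888 m.
Along the incline, d = h/sinθ = 6.888/sin22.7° ≈ 17.8 m.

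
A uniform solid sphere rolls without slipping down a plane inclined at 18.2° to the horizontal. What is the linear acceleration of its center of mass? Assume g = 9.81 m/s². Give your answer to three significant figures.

a ≈ 2.19 m/s²

For this body I = (2/5)MR², i.e. k = I/(MR²) = 0.4.
Along the incline Mg sinθ − f = Ma, and torque about the center fR = Iα = kMR²(a/R) gives f = kMa.
Eliminating f: Mg sinθ = (1+k)Ma, so a = g sinθ/(1+k) = 9.81 × sin18.2° / 1.4 ≈ 2.19 m/s².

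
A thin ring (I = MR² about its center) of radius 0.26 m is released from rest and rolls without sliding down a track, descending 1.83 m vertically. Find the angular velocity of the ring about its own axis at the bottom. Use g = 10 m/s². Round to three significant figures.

ω ≈ 16.5 rad/s

The moment of inertia is MR², giving k ≡ I/(MR²) = 1.
Since it rolls without slipping, ω = v/R and KE = ½Mv² + ½Iω² = ½(1+k)Mv² = Mv².
Energy conservation Mgh = ½(1+k)Mv² gives v = √(2gh/(1+k)) = √(2 × 10 × 1.83 / 2) = 4.278 m/s.
Then ω = v/R = 4.278 / 0.26 ≈ 16.5 rad/s.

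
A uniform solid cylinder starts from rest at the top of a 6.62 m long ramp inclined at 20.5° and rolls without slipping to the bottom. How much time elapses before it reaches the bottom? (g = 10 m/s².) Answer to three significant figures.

t ≈ 2.38 s

For this body I = (1/2)MR², i.e. k = I/(MR²) = 0.5.
Along the incline Mg sinθ − f = Ma, and torque about the center fR = Iα = kMR²(a/R) gives f = kMa.
Hence a = g sinθ/(1+k) = 10×sin20.5°/1.5 = 2.335 m/s².
With constant a from rest, t = √(2L/a) = √(2·6.62/2.335) ≈ 2.38 s.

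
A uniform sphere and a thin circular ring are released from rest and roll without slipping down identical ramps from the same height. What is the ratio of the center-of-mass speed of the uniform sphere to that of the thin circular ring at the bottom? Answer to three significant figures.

Each satisfies Mgh = ½(1+k)Mv² with k = I/(MR²), so v ∝ 1/√(1+k).
For the uniform sphere k = 0.4; for the thin circular ring k = 1.
v₁/v₂ = √((1+k₂)/(1+k₁)) = √(2/1.4) ≈ 1.20.

v_ratio ≈ 1.20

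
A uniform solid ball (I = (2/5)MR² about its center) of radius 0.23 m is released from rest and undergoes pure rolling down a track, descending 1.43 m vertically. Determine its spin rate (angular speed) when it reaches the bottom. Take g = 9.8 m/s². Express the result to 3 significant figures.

The moment of inertia is (2/5)MR², giving k ≡ I/(MR²) = 0.4.
The rolling condition ω = v/R makes the rotational term ½I(v/R)² = ½kMv², so KE_total = ½(1+k)Mv² = (7/10)Mv².
Energy conservation Mgh = ½(1+k)Mv² gives v = √(2gh/(1+k)) = √(2 × 9.8 × 1.43 / 1.4) = 4.474 m/s.
The angular speed follows from ω = v/R = 4.474/0.23 ≈ 19.5 rad/s.

ω ≈ 19.5 rad/s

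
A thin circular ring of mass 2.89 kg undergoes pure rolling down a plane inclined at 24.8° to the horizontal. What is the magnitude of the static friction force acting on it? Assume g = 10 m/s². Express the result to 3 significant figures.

For this body I = MR², i.e. k = I/(MR²) = 1.
Translational: Mg sinθ − f = Ma. Rotational about the CM: fR = Iα = kMRa, so f = kMa.
Combining, a = g sinθ/(1+k) and f = kMa = kMg sinθ/(1+k).
f = 1 × 2.89 × 10 × sin24.8° / 2 ≈ 6.06 N.

f ≈ 6.06 N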